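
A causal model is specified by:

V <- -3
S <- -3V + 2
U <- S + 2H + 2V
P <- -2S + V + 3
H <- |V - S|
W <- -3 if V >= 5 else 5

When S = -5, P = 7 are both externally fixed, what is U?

-7

The joint intervention fixes S = -5, P = 7, removing each variable's own equation.
H = |V - S|  [with V=-3, S=-5]  = 2
U = S + 2H + 2V  [with S=-5, H=2, V=-3]  = -7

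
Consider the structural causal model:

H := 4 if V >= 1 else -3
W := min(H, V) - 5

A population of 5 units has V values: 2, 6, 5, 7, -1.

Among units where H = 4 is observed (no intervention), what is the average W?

E[W|H=4] averages over only the 4 units with H=4 (V = 2, 6, 5, 7): W = -3, -1, -1, -1, mean -1.5.

-1.5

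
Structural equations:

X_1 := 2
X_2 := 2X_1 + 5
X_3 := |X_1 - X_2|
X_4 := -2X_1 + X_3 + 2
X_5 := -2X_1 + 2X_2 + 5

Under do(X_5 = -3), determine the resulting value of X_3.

do(X_5=-3) replaces the equation X_5 := -2X_1 + 2X_2 + 5 with the constant X_5 = -3.
X_3 is not downstream of the intervention, so its value is determined by the original equations.
X_2 = 2X_1 + 5  [with X_1=2]  = 9
X_3 = |X_1 - X_2|  [with X_1=2, X_2=9]  = 7

7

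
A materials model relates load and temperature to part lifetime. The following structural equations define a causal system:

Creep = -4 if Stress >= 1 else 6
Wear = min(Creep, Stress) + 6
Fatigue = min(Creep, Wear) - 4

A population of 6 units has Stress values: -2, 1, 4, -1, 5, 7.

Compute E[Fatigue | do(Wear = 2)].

Every unit gets Wear=2 under the intervention. Fatigue values become -2, -8, -8, -2, -8, -8; E[Fatigue|do(Wear=2)] = -6.

-6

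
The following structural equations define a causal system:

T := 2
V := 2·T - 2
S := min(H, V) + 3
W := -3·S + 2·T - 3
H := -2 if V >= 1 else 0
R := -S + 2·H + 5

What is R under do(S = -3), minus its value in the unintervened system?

Intervening sets S = -3 and removes its equation (S := min(H, V) + 3).
V = 2·T - 2  [with T=2]  = 2
H = -2 if V >= 1 else 0  [with V=2]  = -2
R = -S + 2·H + 5  [with S=-3, H=-2]  = 4
Without intervention: V = 2·T - 2  [with T=2]  = 2; H = -2 if V >= 1 else 0  [with V=2]  = -2; S = min(H, V) + 3  [with H=-2, V=2]  = 1; R = -S + 2·H + 5  [with S=1, H=-2]  = 0.
Change = 4 − 0 = 4.

4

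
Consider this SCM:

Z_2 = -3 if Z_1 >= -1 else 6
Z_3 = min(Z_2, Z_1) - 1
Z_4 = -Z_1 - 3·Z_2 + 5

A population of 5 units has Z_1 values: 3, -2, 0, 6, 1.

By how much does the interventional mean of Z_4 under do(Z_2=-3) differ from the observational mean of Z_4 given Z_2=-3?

Every unit gets Z_2=-3 under the intervention. Z_4 values become 11, 16, 14, 8, 13; E[Z_4|do(Z_2=-3)] = 12.4.
E[Z_4|Z_2=-3] averages over only the 4 units with Z_2=-3 (Z_1 = 3, 0, 6, 1): Z_4 = 11, 14, 8, 13, mean 11.5.
Difference = 12.4 − 11.5 = 0.9.

0.9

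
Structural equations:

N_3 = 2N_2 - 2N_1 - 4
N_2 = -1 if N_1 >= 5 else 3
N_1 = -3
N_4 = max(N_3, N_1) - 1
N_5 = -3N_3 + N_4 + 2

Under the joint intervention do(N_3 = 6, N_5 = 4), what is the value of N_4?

5

The joint intervention fixes N_3 = 6, N_5 = 4, removing each variable's own equation.
N_4 = max(N_3, N_1) - 1  [with N_3=6, N_1=-3]  = 5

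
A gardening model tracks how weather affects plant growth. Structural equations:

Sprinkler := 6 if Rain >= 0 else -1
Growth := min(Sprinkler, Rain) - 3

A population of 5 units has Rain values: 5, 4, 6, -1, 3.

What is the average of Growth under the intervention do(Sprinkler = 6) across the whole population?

0.4

do(Sprinkler=6) breaks Sprinkler's dependence on Rain. With Sprinkler=6 fixed, Growth across the units is 2, 1, 3, -4, 0, mean 0.4.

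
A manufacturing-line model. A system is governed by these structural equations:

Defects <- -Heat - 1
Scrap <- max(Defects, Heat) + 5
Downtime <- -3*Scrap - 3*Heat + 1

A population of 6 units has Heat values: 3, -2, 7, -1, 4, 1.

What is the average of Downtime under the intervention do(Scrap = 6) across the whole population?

-23

Under do(Scrap=6), Scrap's equation is replaced by Scrap=6 for every unit. Per-unit Downtime: -26, -11, -38, -14, -29, -20. Mean = -23.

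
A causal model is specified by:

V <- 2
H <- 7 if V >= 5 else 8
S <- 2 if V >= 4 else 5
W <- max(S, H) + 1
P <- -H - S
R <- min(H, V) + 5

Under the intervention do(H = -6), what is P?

do(H=-6) replaces the equation H <- 7 if V >= 5 else 8 with the constant H = -6.
S = 2 if V >= 4 else 5  [with V=2]  = 5
P = -H - S  [with H=-6, S=5]  = 1

1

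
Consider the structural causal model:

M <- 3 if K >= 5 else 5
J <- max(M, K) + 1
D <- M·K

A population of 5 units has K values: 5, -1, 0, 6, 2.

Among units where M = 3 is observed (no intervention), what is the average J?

6.5

E[J|M=3] averages over only the 2 units with M=3 (K = 5, 6): J = 6, 7, mean 6.5.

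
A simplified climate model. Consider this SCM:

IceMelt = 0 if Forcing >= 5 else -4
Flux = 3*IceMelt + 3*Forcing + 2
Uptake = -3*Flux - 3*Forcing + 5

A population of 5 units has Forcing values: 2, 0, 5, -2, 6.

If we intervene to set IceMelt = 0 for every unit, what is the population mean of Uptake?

The intervention sets IceMelt=0 in all 5 units regardless of Forcing. Recomputing Uptake per unit gives -25, -1, -61, 23, -73; average -27.4.

-27.4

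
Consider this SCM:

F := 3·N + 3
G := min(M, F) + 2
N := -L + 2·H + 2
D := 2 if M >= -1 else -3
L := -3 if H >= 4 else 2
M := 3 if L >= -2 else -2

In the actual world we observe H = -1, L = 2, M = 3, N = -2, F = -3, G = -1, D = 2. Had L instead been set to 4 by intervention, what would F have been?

do(L=4) replaces the equation L := -3 if H >= 4 else 2 with the constant L = 4.
N = -L + 2·H + 2  [with L=4, H=-1]  = -4
F = 3·N + 3  [with N=-4]  = -9

-9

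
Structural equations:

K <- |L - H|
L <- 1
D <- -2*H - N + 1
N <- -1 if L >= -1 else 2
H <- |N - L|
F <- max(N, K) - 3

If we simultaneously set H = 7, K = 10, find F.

Setting H = 7, K = 10 by intervention discards those variables' equations.
N = -1 if L >= -1 else 2  [with L=1]  = -1
F = max(N, K) - 3  [with N=-1, K=10]  = 7

7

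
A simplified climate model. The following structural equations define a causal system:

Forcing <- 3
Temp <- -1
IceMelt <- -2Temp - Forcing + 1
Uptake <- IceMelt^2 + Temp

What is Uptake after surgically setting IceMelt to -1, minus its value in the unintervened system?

1

The intervention breaks the incoming arrows to IceMelt: IceMelt <- -2Temp - Forcing + 1 no longer applies, and IceMelt = -1.
Uptake = IceMelt^2 + Temp  [with IceMelt=-1, Temp=-1]  = 0
Without intervention: IceMelt = -2Temp - Forcing + 1  [with Temp=-1, Forcing=3]  = 0; Uptake = IceMelt^2 + Temp  [with IceMelt=0, Temp=-1]  = -1.
Change = 0 − (-1) = 1.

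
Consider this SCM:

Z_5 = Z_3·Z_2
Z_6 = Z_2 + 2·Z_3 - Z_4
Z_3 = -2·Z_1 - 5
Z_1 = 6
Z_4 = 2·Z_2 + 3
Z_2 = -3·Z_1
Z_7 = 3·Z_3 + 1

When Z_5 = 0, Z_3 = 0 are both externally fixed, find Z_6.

The joint intervention fixes Z_5 = 0, Z_3 = 0, removing each variable's own equation.
Z_2 = -3·Z_1  [with Z_1=6]  = -18
Z_4 = 2·Z_2 + 3  [with Z_2=-18]  = -33
Z_6 = Z_2 + 2·Z_3 - Z_4  [with Z_2=-18, Z_3=0, Z_4=-33]  = 15

15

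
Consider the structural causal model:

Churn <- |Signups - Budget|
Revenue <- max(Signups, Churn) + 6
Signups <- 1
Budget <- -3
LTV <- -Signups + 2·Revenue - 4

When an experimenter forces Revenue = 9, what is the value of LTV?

Intervening sets Revenue = 9 and removes its equation (Revenue <- max(Signups, Churn) + 6).
LTV = -Signups + 2·Revenue - 4  [with Signups=1, Revenue=9]  = 13

13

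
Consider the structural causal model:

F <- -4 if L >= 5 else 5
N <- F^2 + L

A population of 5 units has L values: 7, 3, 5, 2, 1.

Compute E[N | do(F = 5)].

28.6

Under do(F=5), F's equation is replaced by F=5 for every unit. Per-unit N: 32, 28, 30, 27, 26. Mean = 28.6.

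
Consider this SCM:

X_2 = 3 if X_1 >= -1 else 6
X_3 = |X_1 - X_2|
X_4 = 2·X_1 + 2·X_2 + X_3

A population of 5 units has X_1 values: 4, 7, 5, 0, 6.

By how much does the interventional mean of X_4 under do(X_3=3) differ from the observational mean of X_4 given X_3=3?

Every unit gets X_3=3 under the intervention. X_4 values become 17, 23, 19, 9, 21; E[X_4|do(X_3=3)] = 17.8.
E[X_4|X_3=3] averages over only the 2 units with X_3=3 (X_1 = 0, 6): X_4 = 9, 21, mean 15.
Difference = 17.8 − 15 = 2.8.

2.8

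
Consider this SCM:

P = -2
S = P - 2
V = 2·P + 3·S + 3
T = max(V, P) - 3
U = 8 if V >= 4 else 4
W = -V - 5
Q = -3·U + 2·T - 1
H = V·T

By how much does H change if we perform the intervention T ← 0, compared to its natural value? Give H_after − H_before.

-65

do(T=0) replaces the equation T = max(V, P) - 3 with the constant T = 0.
S = P - 2  [with P=-2]  = -4
V = 2·P + 3·S + 3  [with P=-2, S=-4]  = -13
H = V·T  [with V=-13, T=0]  = 0
Without intervention: S = P - 2  [with P=-2]  = -4; V = 2·P + 3·S + 3  [with P=-2, S=-4]  = -13; T = max(V, P) - 3  [with V=-13, P=-2]  = -5; H = V·T  [with V=-13, T=-5]  = 65.
Change = 0 − 65 = -65.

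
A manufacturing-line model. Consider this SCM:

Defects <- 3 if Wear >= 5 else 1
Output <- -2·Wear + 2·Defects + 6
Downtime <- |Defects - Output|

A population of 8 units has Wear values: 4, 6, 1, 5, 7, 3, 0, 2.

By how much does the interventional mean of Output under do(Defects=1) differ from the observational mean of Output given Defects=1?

The intervention sets Defects=1 in all 8 units regardless of Wear. Recomputing Output per unit gives 0, -4, 6, -2, -6, 2, 8, 4; average 1.
Observing Defects=1 restricts to units where Defects's equation naturally yields 1: Wear ∈ {4, 1, 3, 0, 2}. In that subpopulation Output = 0, 6, 2, 8, 4, mean 4.
Difference = 1 − 4 = -3.

-3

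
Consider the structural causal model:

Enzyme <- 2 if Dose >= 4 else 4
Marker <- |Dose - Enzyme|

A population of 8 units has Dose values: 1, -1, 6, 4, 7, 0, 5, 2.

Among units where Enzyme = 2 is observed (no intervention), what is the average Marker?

3.5

E[Marker|Enzyme=2] averages over only the 4 units with Enzyme=2 (Dose = 6, 4, 7, 5): Marker = 4, 2, 5, 3, mean 3.5.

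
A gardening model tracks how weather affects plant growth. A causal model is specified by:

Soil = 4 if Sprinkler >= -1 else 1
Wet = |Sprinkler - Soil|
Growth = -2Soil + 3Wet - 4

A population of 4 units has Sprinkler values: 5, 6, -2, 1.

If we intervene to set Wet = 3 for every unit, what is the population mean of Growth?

do(Wet=3) breaks Wet's dependence on Sprinkler. With Wet=3 fixed, Growth across the units is -3, -3, 3, -3, mean -1.5.

-1.5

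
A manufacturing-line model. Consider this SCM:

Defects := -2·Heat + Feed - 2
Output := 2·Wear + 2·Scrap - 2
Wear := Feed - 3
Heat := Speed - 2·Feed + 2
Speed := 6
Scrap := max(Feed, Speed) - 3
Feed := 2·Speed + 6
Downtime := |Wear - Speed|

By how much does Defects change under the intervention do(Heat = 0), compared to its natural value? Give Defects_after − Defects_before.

do(Heat=0) replaces the equation Heat := Speed - 2·Feed + 2 with the constant Heat = 0.
Feed = 2·Speed + 6  [with Speed=6]  = 18
Defects = -2·Heat + Feed - 2  [with Heat=0, Feed=18]  = 16
Without intervention: Feed = 2·Speed + 6  [with Speed=6]  = 18; Heat = Speed - 2·Feed + 2  [with Speed=6, Feed=18]  = -28; Defects = -2·Heat + Feed - 2  [with Heat=-28, Feed=18]  = 72.
Change = 16 − 72 = -56.

-56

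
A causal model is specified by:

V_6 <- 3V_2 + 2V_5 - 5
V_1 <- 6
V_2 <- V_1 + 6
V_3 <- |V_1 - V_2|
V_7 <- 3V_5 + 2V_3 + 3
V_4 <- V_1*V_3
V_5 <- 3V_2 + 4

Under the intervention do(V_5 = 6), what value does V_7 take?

Under do(V_5=6), the mechanism V_5 <- 3V_2 + 4 is discarded; V_5 is fixed at 6.
V_2 = V_1 + 6  [with V_1=6]  = 12
V_3 = |V_1 - V_2|  [with V_1=6, V_2=12]  = 6
V_7 = 3V_5 + 2V_3 + 3  [with V_5=6, V_3=6]  = 33

33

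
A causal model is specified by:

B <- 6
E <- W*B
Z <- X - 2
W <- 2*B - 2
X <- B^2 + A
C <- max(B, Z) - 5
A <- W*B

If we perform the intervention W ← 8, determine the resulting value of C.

Under do(W=8), the mechanism W <- 2*B - 2 is discarded; W is fixed at 8.
A = W*B  [with W=8, B=6]  = 48
X = B^2 + A  [with B=6, A=48]  = 84
Z = X - 2  [with X=84]  = 82
C = max(B, Z) - 5  [with B=6, Z=82]  = 77

77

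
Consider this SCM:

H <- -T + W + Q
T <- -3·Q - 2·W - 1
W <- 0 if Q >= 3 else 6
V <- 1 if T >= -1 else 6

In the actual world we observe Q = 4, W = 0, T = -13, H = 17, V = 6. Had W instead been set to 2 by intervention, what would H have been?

Under do(W=2), the mechanism W <- 0 if Q >= 3 else 6 is discarded; W is fixed at 2.
T = -3·Q - 2·W - 1  [with Q=4, W=2]  = -17
H = -T + W + Q  [with T=-17, W=2, Q=4]  = 23

23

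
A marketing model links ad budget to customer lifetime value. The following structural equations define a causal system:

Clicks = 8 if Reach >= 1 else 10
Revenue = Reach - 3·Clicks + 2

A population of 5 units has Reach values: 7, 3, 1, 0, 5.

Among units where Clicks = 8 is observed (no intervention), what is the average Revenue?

-18

Observing Clicks=8 restricts to units where Clicks's equation naturally yields 8: Reach ∈ {7, 3, 1, 5}. In that subpopulation Revenue = -15, -19, -21, -17, mean -18.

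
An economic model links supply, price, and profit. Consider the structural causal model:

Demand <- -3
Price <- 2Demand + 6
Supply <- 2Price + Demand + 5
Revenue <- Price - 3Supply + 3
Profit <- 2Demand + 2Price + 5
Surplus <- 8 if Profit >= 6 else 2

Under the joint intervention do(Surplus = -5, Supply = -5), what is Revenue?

Under do(Surplus = -5, Supply = -5), each intervened variable's structural equation is replaced by its fixed value.
Price = 2Demand + 6  [with Demand=-3]  = 0
Revenue = Price - 3Supply + 3  [with Price=0, Supply=-5]  = 18

18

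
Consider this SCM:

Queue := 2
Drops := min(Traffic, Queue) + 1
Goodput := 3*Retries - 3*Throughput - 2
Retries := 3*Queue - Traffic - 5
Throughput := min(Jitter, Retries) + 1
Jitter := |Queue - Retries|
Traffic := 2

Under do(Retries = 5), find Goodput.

The intervention breaks the incoming arrows to Retries: Retries := 3*Queue - Traffic - 5 no longer applies, and Retries = 5.
Jitter = |Queue - Retries|  [with Queue=2, Retries=5]  = 3
Throughput = min(Jitter, Retries) + 1  [with Jitter=3, Retries=5]  = 4
Goodput = 3*Retries - 3*Throughput - 2  [with Retries=5, Throughput=4]  = 1

1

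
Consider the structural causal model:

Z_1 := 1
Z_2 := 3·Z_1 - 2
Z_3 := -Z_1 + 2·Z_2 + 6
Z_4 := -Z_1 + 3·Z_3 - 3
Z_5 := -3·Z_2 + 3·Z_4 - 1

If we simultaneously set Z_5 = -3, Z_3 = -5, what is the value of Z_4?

Under do(Z_5 = -3, Z_3 = -5), each intervened variable's structural equation is replaced by its fixed value.
Z_4 = -Z_1 + 3·Z_3 - 3  [with Z_1=1, Z_3=-5]  = -19

-19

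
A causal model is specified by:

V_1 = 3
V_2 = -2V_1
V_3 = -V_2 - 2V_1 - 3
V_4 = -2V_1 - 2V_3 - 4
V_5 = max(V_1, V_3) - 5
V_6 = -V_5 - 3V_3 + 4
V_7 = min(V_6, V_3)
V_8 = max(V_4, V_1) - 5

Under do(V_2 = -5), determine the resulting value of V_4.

-2

Under do(V_2=-5), the mechanism V_2 = -2V_1 is discarded; V_2 is fixed at -5.
V_3 = -V_2 - 2V_1 - 3  [with V_2=-5, V_1=3]  = -4
V_4 = -2V_1 - 2V_3 - 4  [with V_1=3, V_3=-4]  = -2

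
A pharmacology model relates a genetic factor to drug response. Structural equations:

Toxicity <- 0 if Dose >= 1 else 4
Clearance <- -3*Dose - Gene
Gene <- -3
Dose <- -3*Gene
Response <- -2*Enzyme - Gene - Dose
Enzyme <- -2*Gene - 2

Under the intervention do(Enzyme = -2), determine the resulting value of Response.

The intervention breaks the incoming arrows to Enzyme: Enzyme <- -2*Gene - 2 no longer applies, and Enzyme = -2.
Dose = -3*Gene  [with Gene=-3]  = 9
Response = -2*Enzyme - Gene - Dose  [with Enzyme=-2, Gene=-3, Dose=9]  = -2

-2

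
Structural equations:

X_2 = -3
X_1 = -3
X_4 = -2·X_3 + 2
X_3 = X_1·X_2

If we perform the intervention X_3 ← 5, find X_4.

-8

The intervention breaks the incoming arrows to X_3: X_3 = X_1·X_2 no longer applies, and X_3 = 5.
X_4 = -2·X_3 + 2  [with X_3=5]  = -8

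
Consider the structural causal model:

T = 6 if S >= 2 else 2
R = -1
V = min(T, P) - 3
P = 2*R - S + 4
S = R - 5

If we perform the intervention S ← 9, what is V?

do(S=9) replaces the equation S = R - 5 with the constant S = 9.
P = 2*R - S + 4  [with R=-1, S=9]  = -7
T = 6 if S >= 2 else 2  [with S=9]  = 6
V = min(T, P) - 3  [with T=6, P=-7]  = -10

-10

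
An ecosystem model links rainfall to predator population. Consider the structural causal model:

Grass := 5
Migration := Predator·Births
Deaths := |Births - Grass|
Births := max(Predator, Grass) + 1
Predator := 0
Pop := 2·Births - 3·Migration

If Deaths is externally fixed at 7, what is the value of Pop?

12

Under do(Deaths=7), the mechanism Deaths := |Births - Grass| is discarded; Deaths is fixed at 7.
Since Pop is not a descendant of the intervened variable, it is unaffected.
Births = max(Predator, Grass) + 1  [with Predator=0, Grass=5]  = 6
Migration = Predator·Births  [with Predator=0, Births=6]  = 0
Pop = 2·Births - 3·Migration  [with Births=6, Migration=0]  = 12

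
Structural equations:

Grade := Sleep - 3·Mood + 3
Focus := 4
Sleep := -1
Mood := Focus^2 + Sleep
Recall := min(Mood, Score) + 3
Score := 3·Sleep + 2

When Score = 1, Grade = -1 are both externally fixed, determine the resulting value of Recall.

The joint intervention fixes Score = 1, Grade = -1, removing each variable's own equation.
Mood = Focus^2 + Sleep  [with Focus=4, Sleep=-1]  = 15
Recall = min(Mood, Score) + 3  [with Mood=15, Score=1]  = 4

4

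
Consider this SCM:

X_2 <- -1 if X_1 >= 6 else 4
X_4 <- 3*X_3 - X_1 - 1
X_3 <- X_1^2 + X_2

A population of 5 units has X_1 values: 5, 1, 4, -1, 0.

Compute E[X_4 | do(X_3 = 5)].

do(X_3=5) breaks X_3's dependence on X_1. With X_3=5 fixed, X_4 across the units is 9, 13, 10, 15, 14, mean 12.2.

12.2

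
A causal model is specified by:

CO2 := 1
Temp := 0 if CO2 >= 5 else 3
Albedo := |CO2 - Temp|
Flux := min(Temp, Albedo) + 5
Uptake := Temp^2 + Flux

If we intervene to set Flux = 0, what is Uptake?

9

Intervening sets Flux = 0 and removes its equation (Flux := min(Temp, Albedo) + 5).
Temp = 0 if CO2 >= 5 else 3  [with CO2=1]  = 3
Uptake = Temp^2 + Flux  [with Temp=3, Flux=0]  = 9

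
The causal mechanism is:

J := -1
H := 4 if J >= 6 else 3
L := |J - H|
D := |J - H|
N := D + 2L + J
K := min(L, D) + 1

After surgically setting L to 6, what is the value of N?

do(L=6) replaces the equation L := |J - H| with the constant L = 6.
H = 4 if J >= 6 else 3  [with J=-1]  = 3
D = |J - H|  [with J=-1, H=3]  = 4
N = D + 2L + J  [with D=4, L=6, J=-1]  = 15

15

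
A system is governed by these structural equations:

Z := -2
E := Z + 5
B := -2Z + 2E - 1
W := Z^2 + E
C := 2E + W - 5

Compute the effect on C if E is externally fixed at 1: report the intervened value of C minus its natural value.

-6

do(E=1) replaces the equation E := Z + 5 with the constant E = 1.
W = Z^2 + E  [with Z=-2, E=1]  = 5
C = 2E + W - 5  [with E=1, W=5]  = 2
Without intervention: E = Z + 5  [with Z=-2]  = 3; W = Z^2 + E  [with Z=-2, E=3]  = 7; C = 2E + W - 5  [with E=3, W=7]  = 8.
Change = 2 − 8 = -6.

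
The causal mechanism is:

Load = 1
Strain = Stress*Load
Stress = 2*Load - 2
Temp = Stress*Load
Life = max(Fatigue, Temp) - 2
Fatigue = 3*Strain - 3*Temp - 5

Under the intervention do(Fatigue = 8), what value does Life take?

6

The intervention breaks the incoming arrows to Fatigue: Fatigue = 3*Strain - 3*Temp - 5 no longer applies, and Fatigue = 8.
Stress = 2*Load - 2  [with Load=1]  = 0
Temp = Stress*Load  [with Stress=0, Load=1]  = 0
Life = max(Fatigue, Temp) - 2  [with Fatigue=8, Temp=0]  = 6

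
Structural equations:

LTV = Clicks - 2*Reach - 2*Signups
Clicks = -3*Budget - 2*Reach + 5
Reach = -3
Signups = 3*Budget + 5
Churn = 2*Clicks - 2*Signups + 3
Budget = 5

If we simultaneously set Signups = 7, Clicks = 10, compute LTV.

2

The joint intervention fixes Signups = 7, Clicks = 10, removing each variable's own equation.
LTV = Clicks - 2*Reach - 2*Signups  [with Clicks=10, Reach=-3, Signups=7]  = 2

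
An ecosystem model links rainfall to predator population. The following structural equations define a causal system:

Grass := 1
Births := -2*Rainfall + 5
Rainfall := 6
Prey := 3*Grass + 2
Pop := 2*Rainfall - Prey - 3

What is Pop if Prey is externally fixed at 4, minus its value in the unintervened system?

1

do(Prey=4) replaces the equation Prey := 3*Grass + 2 with the constant Prey = 4.
Pop = 2*Rainfall - Prey - 3  [with Rainfall=6, Prey=4]  = 5
Without intervention: Prey = 3*Grass + 2  [with Grass=1]  = 5; Pop = 2*Rainfall - Prey - 3  [with Rainfall=6, Prey=5]  = 4.
Change = 5 − 4 = 1.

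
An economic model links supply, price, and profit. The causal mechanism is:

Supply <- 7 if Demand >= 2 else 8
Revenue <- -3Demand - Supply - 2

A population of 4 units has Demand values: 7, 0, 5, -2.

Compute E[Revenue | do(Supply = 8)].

-17.5

The intervention sets Supply=8 in all 4 units regardless of Demand. Recomputing Revenue per unit gives -31, -10, -25, -4; average -17.5.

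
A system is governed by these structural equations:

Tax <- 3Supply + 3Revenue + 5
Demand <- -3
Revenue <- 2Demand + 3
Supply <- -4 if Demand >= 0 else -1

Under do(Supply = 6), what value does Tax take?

Under do(Supply=6), the mechanism Supply <- -4 if Demand >= 0 else -1 is discarded; Supply is fixed at 6.
Revenue = 2Demand + 3  [with Demand=-3]  = -3
Tax = 3Supply + 3Revenue + 5  [with Supply=6, Revenue=-3]  = 14

14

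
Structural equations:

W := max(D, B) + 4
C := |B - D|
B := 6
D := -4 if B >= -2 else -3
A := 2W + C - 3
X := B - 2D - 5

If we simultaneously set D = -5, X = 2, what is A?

28

Setting D = -5, X = 2 by intervention discards those variables' equations.
W = max(D, B) + 4  [with D=-5, B=6]  = 10
C = |B - D|  [with B=6, D=-5]  = 11
A = 2W + C - 3  [with W=10, C=11]  = 28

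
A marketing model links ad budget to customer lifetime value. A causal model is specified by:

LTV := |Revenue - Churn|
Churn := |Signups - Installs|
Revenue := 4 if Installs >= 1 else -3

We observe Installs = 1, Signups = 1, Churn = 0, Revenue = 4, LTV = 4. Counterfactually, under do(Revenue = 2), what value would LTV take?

2

Intervening sets Revenue = 2 and removes its equation (Revenue := 4 if Installs >= 1 else -3).
Churn = |Signups - Installs|  [with Signups=1, Installs=1]  = 0
LTV = |Revenue - Churn|  [with Revenue=2, Churn=0]  = 2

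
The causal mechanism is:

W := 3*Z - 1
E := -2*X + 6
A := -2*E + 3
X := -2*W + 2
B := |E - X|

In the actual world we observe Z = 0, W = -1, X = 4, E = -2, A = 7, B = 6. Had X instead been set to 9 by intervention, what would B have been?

The intervention breaks the incoming arrows to X: X := -2*W + 2 no longer applies, and X = 9.
E = -2*X + 6  [with X=9]  = -12
B = |E - X|  [with E=-12, X=9]  = 21

21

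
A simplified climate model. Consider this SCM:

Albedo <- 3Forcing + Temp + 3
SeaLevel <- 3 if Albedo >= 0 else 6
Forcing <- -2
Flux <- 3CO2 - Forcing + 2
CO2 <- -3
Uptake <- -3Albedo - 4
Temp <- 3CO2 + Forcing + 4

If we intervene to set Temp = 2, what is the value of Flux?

The intervention breaks the incoming arrows to Temp: Temp <- 3CO2 + Forcing + 4 no longer applies, and Temp = 2.
No directed path runs from Temp to Flux, so Flux keeps its natural value.
Flux = 3CO2 - Forcing + 2  [with CO2=-3, Forcing=-2]  = -5

-5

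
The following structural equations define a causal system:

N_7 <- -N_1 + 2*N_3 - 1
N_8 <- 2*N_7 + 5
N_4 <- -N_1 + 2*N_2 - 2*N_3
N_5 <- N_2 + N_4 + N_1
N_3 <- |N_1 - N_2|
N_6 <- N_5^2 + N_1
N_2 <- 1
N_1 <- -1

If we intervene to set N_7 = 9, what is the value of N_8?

23

do(N_7=9) replaces the equation N_7 <- -N_1 + 2*N_3 - 1 with the constant N_7 = 9.
N_8 = 2*N_7 + 5  [with N_7=9]  = 23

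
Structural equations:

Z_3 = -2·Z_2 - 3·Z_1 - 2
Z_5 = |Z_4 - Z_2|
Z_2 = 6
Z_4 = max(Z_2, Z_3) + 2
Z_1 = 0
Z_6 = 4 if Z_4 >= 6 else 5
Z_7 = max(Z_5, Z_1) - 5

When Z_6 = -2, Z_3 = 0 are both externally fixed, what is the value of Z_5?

Under do(Z_6 = -2, Z_3 = 0), each intervened variable's structural equation is replaced by its fixed value.
Z_4 = max(Z_2, Z_3) + 2  [with Z_2=6, Z_3=0]  = 8
Z_5 = |Z_4 - Z_2|  [with Z_4=8, Z_2=6]  = 2

2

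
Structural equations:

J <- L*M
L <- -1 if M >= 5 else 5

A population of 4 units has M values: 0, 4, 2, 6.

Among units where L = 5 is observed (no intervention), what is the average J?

E[J|L=5] averages over only the 3 units with L=5 (M = 0, 4, 2): J = 0, 20, 10, mean 10.

10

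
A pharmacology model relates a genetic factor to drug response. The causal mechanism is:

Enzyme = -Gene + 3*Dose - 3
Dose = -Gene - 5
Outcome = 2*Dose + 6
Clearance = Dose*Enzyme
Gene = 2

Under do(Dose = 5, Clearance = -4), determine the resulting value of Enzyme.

The joint intervention fixes Dose = 5, Clearance = -4, removing each variable's own equation.
Enzyme = -Gene + 3*Dose - 3  [with Gene=2, Dose=5]  = 10

10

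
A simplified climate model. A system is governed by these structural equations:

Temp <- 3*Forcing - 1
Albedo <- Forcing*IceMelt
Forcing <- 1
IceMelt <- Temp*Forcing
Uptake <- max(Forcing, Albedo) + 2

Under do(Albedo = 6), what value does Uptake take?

8

Intervening sets Albedo = 6 and removes its equation (Albedo <- Forcing*IceMelt).
Uptake = max(Forcing, Albedo) + 2  [with Forcing=1, Albedo=6]  = 8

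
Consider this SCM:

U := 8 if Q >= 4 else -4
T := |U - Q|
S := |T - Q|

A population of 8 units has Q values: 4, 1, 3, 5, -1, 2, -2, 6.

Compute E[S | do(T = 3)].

The intervention sets T=3 in all 8 units regardless of Q. Recomputing S per unit gives 1, 2, 0, 2, 4, 1, 5, 3; average 2.25.

2.25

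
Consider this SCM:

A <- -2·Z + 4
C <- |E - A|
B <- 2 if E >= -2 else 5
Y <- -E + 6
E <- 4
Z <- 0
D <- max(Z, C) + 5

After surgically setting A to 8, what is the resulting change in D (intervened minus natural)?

Under do(A=8), the mechanism A <- -2·Z + 4 is discarded; A is fixed at 8.
C = |E - A|  [with E=4, A=8]  = 4
D = max(Z, C) + 5  [with Z=0, C=4]  = 9
Without intervention: A = -2·Z + 4  [with Z=0]  = 4; C = |E - A|  [with E=4, A=4]  = 0; D = max(Z, C) + 5  [with Z=0, C=0]  = 5.
Change = 9 − 5 = 4.

4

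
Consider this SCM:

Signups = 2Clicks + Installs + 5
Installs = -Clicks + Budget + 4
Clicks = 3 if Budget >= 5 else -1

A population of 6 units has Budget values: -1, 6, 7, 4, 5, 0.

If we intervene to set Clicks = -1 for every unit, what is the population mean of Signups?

do(Clicks=-1) breaks Clicks's dependence on Budget. With Clicks=-1 fixed, Signups across the units is 7, 14, 15, 12, 13, 8, mean 11.5.

11.5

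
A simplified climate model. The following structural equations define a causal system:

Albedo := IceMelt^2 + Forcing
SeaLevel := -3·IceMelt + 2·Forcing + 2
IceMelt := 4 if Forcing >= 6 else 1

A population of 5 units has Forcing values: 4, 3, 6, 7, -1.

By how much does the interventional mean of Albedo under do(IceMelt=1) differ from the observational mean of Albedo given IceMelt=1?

Under do(IceMelt=1), IceMelt's equation is replaced by IceMelt=1 for every unit. Per-unit Albedo: 5, 4, 7, 8, 0. Mean = 4.8.
E[Albedo|IceMelt=1] averages over only the 3 units with IceMelt=1 (Forcing = 4, 3, -1): Albedo = 5, 4, 0, mean 3.
Difference = 4.8 − 3 = 1.8.

1.8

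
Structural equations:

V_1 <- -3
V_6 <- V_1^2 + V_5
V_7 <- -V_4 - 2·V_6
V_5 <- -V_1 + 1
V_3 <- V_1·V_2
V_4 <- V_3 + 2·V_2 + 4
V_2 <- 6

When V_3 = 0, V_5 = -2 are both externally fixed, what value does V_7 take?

Under do(V_3 = 0, V_5 = -2), each intervened variable's structural equation is replaced by its fixed value.
V_4 = V_3 + 2·V_2 + 4  [with V_3=0, V_2=6]  = 16
V_6 = V_1^2 + V_5  [with V_1=-3, V_5=-2]  = 7
V_7 = -V_4 - 2·V_6  [with V_4=16, V_6=7]  = -30

-30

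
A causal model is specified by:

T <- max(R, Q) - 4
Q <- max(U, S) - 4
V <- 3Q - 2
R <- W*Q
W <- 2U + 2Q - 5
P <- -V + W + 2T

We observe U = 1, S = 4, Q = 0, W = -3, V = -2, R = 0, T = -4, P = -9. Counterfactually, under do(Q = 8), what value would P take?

191

The intervention breaks the incoming arrows to Q: Q <- max(U, S) - 4 no longer applies, and Q = 8.
W = 2U + 2Q - 5  [with U=1, Q=8]  = 13
V = 3Q - 2  [with Q=8]  = 22
R = W*Q  [with W=13, Q=8]  = 104
T = max(R, Q) - 4  [with R=104, Q=8]  = 100
P = -V + W + 2T  [with V=22, W=13, T=100]  = 191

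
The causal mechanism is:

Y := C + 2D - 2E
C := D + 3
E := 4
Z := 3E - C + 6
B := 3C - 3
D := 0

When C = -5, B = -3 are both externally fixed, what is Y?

The joint intervention fixes C = -5, B = -3, removing each variable's own equation.
Y = C + 2D - 2E  [with C=-5, D=0, E=4]  = -13

-13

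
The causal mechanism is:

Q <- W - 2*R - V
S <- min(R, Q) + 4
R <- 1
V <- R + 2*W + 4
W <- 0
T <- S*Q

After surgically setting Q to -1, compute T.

-3

Under do(Q=-1), the mechanism Q <- W - 2*R - V is discarded; Q is fixed at -1.
S = min(R, Q) + 4  [with R=1, Q=-1]  = 3
T = S*Q  [with S=3, Q=-1]  = -3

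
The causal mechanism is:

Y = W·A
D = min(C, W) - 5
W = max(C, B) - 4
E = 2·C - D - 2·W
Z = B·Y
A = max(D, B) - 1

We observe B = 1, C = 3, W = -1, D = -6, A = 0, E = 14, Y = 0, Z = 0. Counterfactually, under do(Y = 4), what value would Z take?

do(Y=4) replaces the equation Y = W·A with the constant Y = 4.
Z = B·Y  [with B=1, Y=4]  = 4

4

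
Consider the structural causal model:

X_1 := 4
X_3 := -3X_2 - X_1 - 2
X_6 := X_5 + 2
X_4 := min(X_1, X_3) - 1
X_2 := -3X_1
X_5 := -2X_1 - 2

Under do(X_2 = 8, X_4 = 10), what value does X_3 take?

-30

The joint intervention fixes X_2 = 8, X_4 = 10, removing each variable's own equation.
X_3 = -3X_2 - X_1 - 2  [with X_2=8, X_1=4]  = -30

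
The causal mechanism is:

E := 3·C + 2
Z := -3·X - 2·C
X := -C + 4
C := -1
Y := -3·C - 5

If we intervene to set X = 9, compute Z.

-25

do(X=9) replaces the equation X := -C + 4 with the constant X = 9.
Z = -3·X - 2·C  [with X=9, C=-1]  = -25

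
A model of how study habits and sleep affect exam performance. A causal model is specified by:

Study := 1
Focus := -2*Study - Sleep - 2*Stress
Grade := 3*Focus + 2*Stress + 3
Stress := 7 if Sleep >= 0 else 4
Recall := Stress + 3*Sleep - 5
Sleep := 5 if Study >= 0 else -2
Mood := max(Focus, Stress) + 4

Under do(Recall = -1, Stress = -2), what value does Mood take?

2

Under do(Recall = -1, Stress = -2), each intervened variable's structural equation is replaced by its fixed value.
Sleep = 5 if Study >= 0 else -2  [with Study=1]  = 5
Focus = -2*Study - Sleep - 2*Stress  [with Study=1, Sleep=5, Stress=-2]  = -3
Mood = max(Focus, Stress) + 4  [with Focus=-3, Stress=-2]  = 2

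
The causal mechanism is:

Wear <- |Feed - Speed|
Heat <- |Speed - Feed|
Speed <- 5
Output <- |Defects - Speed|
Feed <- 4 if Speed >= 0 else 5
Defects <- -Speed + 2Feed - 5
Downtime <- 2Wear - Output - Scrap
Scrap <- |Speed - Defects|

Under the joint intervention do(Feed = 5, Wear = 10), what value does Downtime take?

Setting Feed = 5, Wear = 10 by intervention discards those variables' equations.
Defects = -Speed + 2Feed - 5  [with Speed=5, Feed=5]  = 0
Scrap = |Speed - Defects|  [with Speed=5, Defects=0]  = 5
Output = |Defects - Speed|  [with Defects=0, Speed=5]  = 5
Downtime = 2Wear - Output - Scrap  [with Wear=10, Output=5, Scrap=5]  = 10

10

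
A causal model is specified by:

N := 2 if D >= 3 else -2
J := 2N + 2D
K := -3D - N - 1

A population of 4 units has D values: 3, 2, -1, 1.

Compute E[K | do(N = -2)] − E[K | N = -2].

-1.75

The intervention sets N=-2 in all 4 units regardless of D. Recomputing K per unit gives -8, -5, 4, -2; average -2.75.
E[K|N=-2] averages over only the 3 units with N=-2 (D = 2, -1, 1): K = -5, 4, -2, mean -1.
Difference = -2.75 − (-1) = -1.75.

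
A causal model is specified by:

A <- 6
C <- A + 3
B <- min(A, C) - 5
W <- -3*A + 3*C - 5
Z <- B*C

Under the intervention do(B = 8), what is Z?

do(B=8) replaces the equation B <- min(A, C) - 5 with the constant B = 8.
C = A + 3  [with A=6]  = 9
Z = B*C  [with B=8, C=9]  = 72

72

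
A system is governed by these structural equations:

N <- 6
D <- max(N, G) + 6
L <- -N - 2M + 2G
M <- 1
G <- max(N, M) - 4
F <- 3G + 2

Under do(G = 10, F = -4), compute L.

The joint intervention fixes G = 10, F = -4, removing each variable's own equation.
L = -N - 2M + 2G  [with N=6, M=1, G=10]  = 12

12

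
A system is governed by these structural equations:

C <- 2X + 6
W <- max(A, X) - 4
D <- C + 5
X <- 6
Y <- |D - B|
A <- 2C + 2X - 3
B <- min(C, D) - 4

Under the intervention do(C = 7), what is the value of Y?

Under do(C=7), the mechanism C <- 2X + 6 is discarded; C is fixed at 7.
D = C + 5  [with C=7]  = 12
B = min(C, D) - 4  [with C=7, D=12]  = 3
Y = |D - B|  [with D=12, B=3]  = 9

9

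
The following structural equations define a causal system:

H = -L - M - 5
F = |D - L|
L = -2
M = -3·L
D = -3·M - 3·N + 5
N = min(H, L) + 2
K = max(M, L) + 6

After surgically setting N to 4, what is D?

-25

Intervening sets N = 4 and removes its equation (N = min(H, L) + 2).
M = -3·L  [with L=-2]  = 6
D = -3·M - 3·N + 5  [with M=6, N=4]  = -25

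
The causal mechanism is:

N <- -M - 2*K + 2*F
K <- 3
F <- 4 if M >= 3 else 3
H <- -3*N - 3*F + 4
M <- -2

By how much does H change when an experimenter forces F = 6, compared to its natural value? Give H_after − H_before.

do(F=6) replaces the equation F <- 4 if M >= 3 else 3 with the constant F = 6.
N = -M - 2*K + 2*F  [with M=-2, K=3, F=6]  = 8
H = -3*N - 3*F + 4  [with N=8, F=6]  = -38
Without intervention: F = 4 if M >= 3 else 3  [with M=-2]  = 3; N = -M - 2*K + 2*F  [with M=-2, K=3, F=3]  = 2; H = -3*N - 3*F + 4  [with N=2, F=3]  = -11.
Change = -38 − (-11) = -27.

-27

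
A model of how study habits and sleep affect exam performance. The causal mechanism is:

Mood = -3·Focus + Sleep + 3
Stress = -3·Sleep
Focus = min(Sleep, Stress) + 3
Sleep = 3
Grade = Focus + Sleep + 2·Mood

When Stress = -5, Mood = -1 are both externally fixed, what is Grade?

Setting Stress = -5, Mood = -1 by intervention discards those variables' equations.
Focus = min(Sleep, Stress) + 3  [with Sleep=3, Stress=-5]  = -2
Grade = Focus + Sleep + 2·Mood  [with Focus=-2, Sleep=3, Mood=-1]  = -1

-1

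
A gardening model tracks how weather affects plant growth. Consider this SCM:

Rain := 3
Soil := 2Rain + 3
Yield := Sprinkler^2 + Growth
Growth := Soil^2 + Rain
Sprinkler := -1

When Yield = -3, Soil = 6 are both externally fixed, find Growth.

Under do(Yield = -3, Soil = 6), each intervened variable's structural equation is replaced by its fixed value.
Growth = Soil^2 + Rain  [with Soil=6, Rain=3]  = 39

39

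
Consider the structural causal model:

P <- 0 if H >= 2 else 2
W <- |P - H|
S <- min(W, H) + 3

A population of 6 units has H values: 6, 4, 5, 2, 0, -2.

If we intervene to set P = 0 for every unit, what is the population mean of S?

5.5

do(P=0) breaks P's dependence on H. With P=0 fixed, S across the units is 9, 7, 8, 5, 3, 1, mean 5.5.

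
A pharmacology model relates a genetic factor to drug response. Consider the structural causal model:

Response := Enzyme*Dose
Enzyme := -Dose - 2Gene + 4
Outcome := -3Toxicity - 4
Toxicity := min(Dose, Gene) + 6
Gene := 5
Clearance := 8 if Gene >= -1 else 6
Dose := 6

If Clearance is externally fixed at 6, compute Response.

-72

do(Clearance=6) replaces the equation Clearance := 8 if Gene >= -1 else 6 with the constant Clearance = 6.
No directed path runs from Clearance to Response, so Response keeps its natural value.
Enzyme = -Dose - 2Gene + 4  [with Dose=6, Gene=5]  = -12
Response = Enzyme*Dose  [with Enzyme=-12, Dose=6]  = -72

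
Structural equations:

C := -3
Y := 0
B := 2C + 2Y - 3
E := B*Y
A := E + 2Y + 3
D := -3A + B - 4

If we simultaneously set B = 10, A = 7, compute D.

-15

Setting B = 10, A = 7 by intervention discards those variables' equations.
D = -3A + B - 4  [with A=7, B=10]  = -15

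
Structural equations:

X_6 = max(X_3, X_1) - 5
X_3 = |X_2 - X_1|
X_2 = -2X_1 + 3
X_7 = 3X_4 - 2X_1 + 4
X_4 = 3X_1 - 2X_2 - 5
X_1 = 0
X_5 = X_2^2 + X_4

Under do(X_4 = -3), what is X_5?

6

Intervening sets X_4 = -3 and removes its equation (X_4 = 3X_1 - 2X_2 - 5).
X_2 = -2X_1 + 3  [with X_1=0]  = 3
X_5 = X_2^2 + X_4  [with X_2=3, X_4=-3]  = 6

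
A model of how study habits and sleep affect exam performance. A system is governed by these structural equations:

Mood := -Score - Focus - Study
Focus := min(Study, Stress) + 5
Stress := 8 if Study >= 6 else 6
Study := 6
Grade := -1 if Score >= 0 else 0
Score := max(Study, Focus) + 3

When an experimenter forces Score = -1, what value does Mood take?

Intervening sets Score = -1 and removes its equation (Score := max(Study, Focus) + 3).
Stress = 8 if Study >= 6 else 6  [with Study=6]  = 8
Focus = min(Study, Stress) + 5  [with Study=6, Stress=8]  = 11
Mood = -Score - Focus - Study  [with Score=-1, Focus=11, Study=6]  = -16

-16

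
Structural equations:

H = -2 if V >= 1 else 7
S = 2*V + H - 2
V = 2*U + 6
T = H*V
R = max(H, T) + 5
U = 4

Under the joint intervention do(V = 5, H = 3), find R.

Under do(V = 5, H = 3), each intervened variable's structural equation is replaced by its fixed value.
T = H*V  [with H=3, V=5]  = 15
R = max(H, T) + 5  [with H=3, T=15]  = 20

20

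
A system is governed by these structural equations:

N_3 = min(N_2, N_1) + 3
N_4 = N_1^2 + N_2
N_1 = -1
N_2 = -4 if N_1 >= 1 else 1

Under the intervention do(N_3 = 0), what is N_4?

The intervention breaks the incoming arrows to N_3: N_3 = min(N_2, N_1) + 3 no longer applies, and N_3 = 0.
N_4 is not downstream of the intervention, so its value is determined by the original equations.
N_2 = -4 if N_1 >= 1 else 1  [with N_1=-1]  = 1
N_4 = N_1^2 + N_2  [with N_1=-1, N_2=1]  = 2

2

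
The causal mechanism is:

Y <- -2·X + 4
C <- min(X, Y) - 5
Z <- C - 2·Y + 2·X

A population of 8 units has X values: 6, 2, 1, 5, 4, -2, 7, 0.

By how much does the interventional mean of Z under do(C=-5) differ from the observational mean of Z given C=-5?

Under do(C=-5), C's equation is replaced by C=-5 for every unit. Per-unit Z: 23, -1, -7, 17, 11, -25, 29, -13. Mean = 4.25.
E[Z|C=-5] averages over only the 2 units with C=-5 (X = 2, 0): Z = -1, -13, mean -7.
Difference = 4.25 − (-7) = 11.25.

11.25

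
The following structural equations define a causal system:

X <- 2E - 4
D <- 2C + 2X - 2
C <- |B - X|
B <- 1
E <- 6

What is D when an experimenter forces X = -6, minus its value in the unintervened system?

-28

do(X=-6) replaces the equation X <- 2E - 4 with the constant X = -6.
C = |B - X|  [with B=1, X=-6]  = 7
D = 2C + 2X - 2  [with C=7, X=-6]  = 0
Without intervention: X = 2E - 4  [with E=6]  = 8; C = |B - X|  [with B=1, X=8]  = 7; D = 2C + 2X - 2  [with C=7, X=8]  = 28.
Change = 0 − 28 = -28.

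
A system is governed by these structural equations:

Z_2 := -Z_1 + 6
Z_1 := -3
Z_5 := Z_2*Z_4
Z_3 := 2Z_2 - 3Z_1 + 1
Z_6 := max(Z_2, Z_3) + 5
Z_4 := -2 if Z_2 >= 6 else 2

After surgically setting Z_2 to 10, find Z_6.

Under do(Z_2=10), the mechanism Z_2 := -Z_1 + 6 is discarded; Z_2 is fixed at 10.
Z_3 = 2Z_2 - 3Z_1 + 1  [with Z_2=10, Z_1=-3]  = 30
Z_6 = max(Z_2, Z_3) + 5  [with Z_2=10, Z_3=30]  = 35

35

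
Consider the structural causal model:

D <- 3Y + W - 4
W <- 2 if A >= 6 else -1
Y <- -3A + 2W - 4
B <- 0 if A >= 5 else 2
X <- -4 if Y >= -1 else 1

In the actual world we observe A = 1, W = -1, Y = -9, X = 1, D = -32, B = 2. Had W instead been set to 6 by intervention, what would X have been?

Under do(W=6), the mechanism W <- 2 if A >= 6 else -1 is discarded; W is fixed at 6.
Y = -3A + 2W - 4  [with A=1, W=6]  = 5
X = -4 if Y >= -1 else 1  [with Y=5]  = -4

-4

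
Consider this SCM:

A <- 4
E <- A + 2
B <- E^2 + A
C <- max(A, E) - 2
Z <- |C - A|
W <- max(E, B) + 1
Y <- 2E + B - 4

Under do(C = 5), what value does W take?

Under do(C=5), the mechanism C <- max(A, E) - 2 is discarded; C is fixed at 5.
Since W is not a descendant of the intervened variable, it is unaffected.
E = A + 2  [with A=4]  = 6
B = E^2 + A  [with E=6, A=4]  = 40
W = max(E, B) + 1  [with E=6, B=40]  = 41

41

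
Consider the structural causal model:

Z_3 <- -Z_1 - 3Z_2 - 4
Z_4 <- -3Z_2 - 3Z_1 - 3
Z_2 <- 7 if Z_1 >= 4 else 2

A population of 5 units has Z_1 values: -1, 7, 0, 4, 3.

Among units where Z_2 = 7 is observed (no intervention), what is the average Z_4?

Conditioning on Z_2=7 selects the 2 unit(s) with Z_1 ∈ {7, 4}. Their Z_4 values: -45, -36. Mean = -40.5.

-40.5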